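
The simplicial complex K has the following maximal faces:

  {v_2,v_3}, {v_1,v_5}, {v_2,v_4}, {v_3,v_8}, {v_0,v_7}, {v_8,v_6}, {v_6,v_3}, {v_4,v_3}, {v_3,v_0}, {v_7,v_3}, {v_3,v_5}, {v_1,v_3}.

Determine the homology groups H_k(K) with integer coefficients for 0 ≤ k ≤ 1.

We work with the vertex ordering v_0 < v_1 < v_2 < v_3 < v_4 < v_5 < v_6 < v_7 < v_8. The simplices of K, each written with vertices in increasing order, are:

  0-simplices (9): [v_0], [v_1], [v_2], [v_3], [v_4], [v_5], [v_6], [v_7], [v_8]
  1-simplices (12): [v_0,v_3], [v_0,v_7], [v_1,v_3], [v_1,v_5], [v_2,v_3], [v_2,v_4], [v_3,v_4], [v_3,v_5], [v_3,v_6], [v_3,v_7], [v_3,v_8], [v_6,v_8]

giving chain groups C_0 ≅ Z^9, C_1 ≅ Z^12.

∂_1: C_1 → C_0 sends each edge [p,q] (with p < q) to q − p. For instance
  ∂[v_2,v_4] = [v_4] − [v_2].
This gives a 9×12 integer matrix of rank 8; reducing to Smith normal form yields diagonal entries (1,1,1,1,1,1,1,1).

Computing H_k = (kernel of ∂_k) / (image of ∂_{k+1}):

  H_0: rank C_0 − rank ∂_1 = 9 − 8 = 1, and the invariant factors of ∂_1 are all 1, so H_0 = Z.
  H_1: rank ker ∂_1 − rank ∂_2 = (12 − 8) − 0 = 4, and there is no ∂_2, so H_1 = Z^4.

As a check, the Euler characteristic is 9 − 12 = -3, which agrees with 1 − 4 = -3.

H_0 = Z,  H_1 = Z^4.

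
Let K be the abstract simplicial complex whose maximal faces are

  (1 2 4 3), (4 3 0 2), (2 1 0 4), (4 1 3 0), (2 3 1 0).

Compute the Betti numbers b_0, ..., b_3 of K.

Take the total order 0 < 1 < 2 < 3 < 4 on the vertex set. Then K (dimension 3) consists of the simplices:

  0-simplices (5): [0], [1], [2], [3], [4]
  1-simplices (10): [0,1], [0,2], [0,3], [0,4], [1,2], [1,3], [1,4], [2,3], [2,4], [3,4]
  2-simplices (10): [0,1,2], [0,1,3], [0,1,4], [0,2,3], [0,2,4], [0,3,4], [1,2,3], [1,2,4], [1,3,4], [2,3,4]
  3-simplices (5): [0,1,2,3], [0,1,2,4], [0,1,3,4], [0,2,3,4], [1,2,3,4]

Hence C_0 ≅ Z^5, C_1 ≅ Z^10, C_2 ≅ Z^10, C_3 ≅ Z^5.

Boundary ∂_1: C_1 → C_0 sends each edge [p,q] (with p < q) to q − p.
This gives a 5×10 integer matrix of rank 4; reducing to Smith normal form yields diagonal entries (1,1,1,1).

Boundary ∂_2: C_2 → C_1 acts by ∂[p,q,r] = [q,r] − [p,r] + [p,q]. For instance
  ∂[1,3,4] = [3,4] − [1,4] + [1,3],
  ∂[0,1,4] = [1,4] − [0,4] + [0,1].
As a 10×10 matrix over Z this has rank 6, with invariant factors (1,1,1,1,1,1).

∂_3: C_3 → C_2 sends each 3-simplex σ to the alternating sum Σ_i (−1)^i (σ with its i-th vertex removed). For instance
  ∂[0,1,2,3] = [1,2,3] − [0,2,3] + [0,1,3] − [0,1,2],
  ∂[0,2,3,4] = [2,3,4] − [0,3,4] + [0,2,4] − [0,2,3].
The 10×5 boundary matrix has rank 4 and Smith normal form diag(1,1,1,1).

Computing H_k = (kernel of ∂_k) / (image of ∂_{k+1}):

  H_0: rank C_0 − rank ∂_1 = 5 − 4 = 1, and the invariant factors of ∂_1 are all 1, so H_0 ≅ Z.
  H_1: rank ker ∂_1 − rank ∂_2 = (10 − 4) − 6 = 0, and the invariant factors of ∂_2 are all 1, so H_1 ≅ 0.
  H_2: rank ker ∂_2 − rank ∂_3 = (10 − 6) − 4 = 0, and the invariant factors of ∂_3 are all 1, so H_2 ≅ 0.
  H_3: rank ker ∂_3 − rank ∂_4 = (5 − 4) − 0 = 1, and there is no ∂_4, so H_3 ≅ Z.

(K is a triangulation of the 3-sphere S^3.)

Hence the Betti numbers are b_0 = 1, b_1 = 0, b_2 = 0, b_3 = 1.

b_0 = 1, b_1 = 0, b_2 = 0, b_3 = 1.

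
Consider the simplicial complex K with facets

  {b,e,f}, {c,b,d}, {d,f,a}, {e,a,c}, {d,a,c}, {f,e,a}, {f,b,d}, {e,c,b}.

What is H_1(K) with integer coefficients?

H_1 = 0.

Take the total order a < b < c < d < e < f on the vertex set. Then K (dimension 2) consists of the simplices:

  0-simplices (6): a, b, c, d, e, f
  1-simplices (12): ac, ad, ae, af, bc, bd, be, bf, cd, ce, df, ef
  2-simplices (8): acd, ace, adf, aef, bcd, bce, bdf, bef

Hence C_0 ≅ Z^6, C_1 ≅ Z^12, C_2 ≅ Z^8.

The boundary map ∂_1: C_1 → C_0 maps an edge to its endpoints' difference, ∂[p,q] = q − p.
As a 6×12 matrix over Z this has rank 5, with invariant factors (1,1,1,1,1).

Boundary ∂_2: C_2 → C_1 sends each 2-simplex [p,q,r] to [q,r] − [p,r] + [p,q]. For instance
  ∂bcd = cd − bd + bc,
  ∂bdf = df − bf + bd.
The 12×8 boundary matrix has rank 7 and Smith normal form diag(1,1,1,1,1,1,1).

Computing H_k = (kernel of ∂_k) / (image of ∂_{k+1}):

  H_1: rank ker ∂_1 − rank ∂_2 = (12 − 5) − 7 = 0, and the invariant factors of ∂_2 are all 1, so H_1 = 0.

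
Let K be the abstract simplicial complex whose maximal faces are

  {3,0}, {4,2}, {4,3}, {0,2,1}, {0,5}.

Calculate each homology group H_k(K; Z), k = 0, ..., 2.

H_0 = Z,  H_1 = Z,  H_2 = 0.

Fix the vertex order 0 < 1 < 2 < 3 < 4 < 5 and write every simplex with vertices in increasing order. Then dim K = 2 and the simplices of K are:

  0-simplices (6): [0], [1], [2], [3], [4], [5]
  1-simplices (7): [0,1], [0,2], [0,3], [0,5], [1,2], [2,4], [3,4]
  2-simplices (1): [0,1,2]

Hence C_0 ≅ Z^6, C_1 ≅ Z^7, C_2 ≅ Z^1.

Boundary ∂_1: C_1 → C_0 sends each edge [p,q] (with p < q) to q − p.
As a 6×7 matrix over Z this has rank 5, with invariant factors (1,1,1,1,1).

The boundary map ∂_2: C_2 → C_1 sends each 2-simplex [p,q,r] to [q,r] − [p,r] + [p,q]. For instance
  ∂[0,1,2] = [1,2] − [0,2] + [0,1].
As a 7×1 matrix over Z this has rank 1, with invariant factors (1).

Computing H_k = (kernel of ∂_k) / (image of ∂_{k+1}):

  H_0: rank C_0 − rank ∂_1 = 6 − 5 = 1, and the invariant factors of ∂_1 are all 1, so H_0 ≅ Z.
  H_1: rank ker ∂_1 − rank ∂_2 = (7 − 5) − 1 = 1, and the invariant factors of ∂_2 are all 1, so H_1 ≅ Z.
  H_2: rank ker ∂_2 − rank ∂_3 = (1 − 1) − 0 = 0, and there is no ∂_3, so H_2 ≅ 0.

As a check, the Euler characteristic is 6 − 7 + 1 = 0, which agrees with 1 − 1 + 0 = 0.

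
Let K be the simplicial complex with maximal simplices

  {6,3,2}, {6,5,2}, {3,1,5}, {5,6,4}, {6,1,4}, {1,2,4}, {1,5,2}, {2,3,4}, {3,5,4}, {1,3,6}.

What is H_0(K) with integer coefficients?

H_0 ≅ Z.

K has 6 vertices, 15 edges, 10 triangles.
rank ∂_0 = 0, rank ∂_1 = 5 ⇒ b_0 = 6 − 0 − 5 = 1; all invariant factors of ∂_1 are 1 so no torsion. So H_0 ≅ Z.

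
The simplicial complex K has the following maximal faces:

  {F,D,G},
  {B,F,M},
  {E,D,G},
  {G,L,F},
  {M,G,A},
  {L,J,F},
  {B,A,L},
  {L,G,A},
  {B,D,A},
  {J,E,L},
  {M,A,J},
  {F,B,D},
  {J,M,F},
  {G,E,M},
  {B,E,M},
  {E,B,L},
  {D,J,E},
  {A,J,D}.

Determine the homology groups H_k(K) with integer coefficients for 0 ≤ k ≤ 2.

H_0 ≅ Z,  H_1 ≅ Z^2,  H_2 ≅ Z.

Order the vertices as A < B < D < E < F < G < J < L < M. Listing each simplex with vertices in this order, K has dimension 2 with simplices:

  0-simplices (9): A, B, D, E, F, G, J, L, M
  1-simplices (27): AB, AD, AG, AJ, AL, AM, BD, BE, BF, BL, BM, DE, DF, DG, DJ, EG, EJ, EL, EM, FG, FJ, FL, FM, GL, GM, JL, JM
  2-simplices (18): ABD, ABL, ADJ, AGL, AGM, AJM, BDF, BEL, BEM, BFM, DEG, DEJ, DFG, EGM, EJL, FGL, FJL, FJM

so the chain groups are C_0 ≅ Z^9, C_1 ≅ Z^27, C_2 ≅ Z^18.

∂_1: C_1 → C_0 maps an edge to its endpoints' difference, ∂[p,q] = q − p.
The resulting 9×27 matrix has rank 8, and its Smith normal form has invariant factors (1,1,1,1,1,1,1,1).

Boundary ∂_2: C_2 → C_1 maps a triangle to the signed sum of its edges. For instance
  ∂DEG = EG − DG + DE,
  ∂DFG = FG − DG + DF.
The resulting 27×18 matrix has rank 17, and its Smith normal form has invariant factors (1,1,1,1,1,1,1,1,1,1,1,1,1,1,1,1,1).

Computing H_k = (kernel of ∂_k) / (image of ∂_{k+1}):

  H_0: rank C_0 − rank ∂_1 = 9 − 8 = 1, and the invariant factors of ∂_1 are all 1, so H_0 ≅ Z.
  H_1: rank ker ∂_1 − rank ∂_2 = (27 − 8) − 17 = 2, and the invariant factors of ∂_2 are all 1, so H_1 ≅ Z^2.
  H_2: rank ker ∂_2 − rank ∂_3 = (18 − 17) − 0 = 1, and there is no ∂_3, so H_2 ≅ Z.

As a check, the Euler characteristic is 9 − 27 + 18 = 0, which agrees with 1 − 2 + 1 = 0.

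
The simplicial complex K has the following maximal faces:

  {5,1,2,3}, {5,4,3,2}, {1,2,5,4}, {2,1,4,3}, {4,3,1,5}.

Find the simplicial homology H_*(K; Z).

Take the total order 1 < 2 < 3 < 4 < 5 on the vertex set. Then K (dimension 3) consists of the simplices:

  0-simplices (5): [1], [2], [3], [4], [5]
  1-simplices (10): [1,2], [1,3], [1,4], [1,5], [2,3], [2,4], [2,5], [3,4], [3,5], [4,5]
  2-simplices (10): [1,2,3], [1,2,4], [1,2,5], [1,3,4], [1,3,5], [1,4,5], [2,3,4], [2,3,5], [2,4,5], [3,4,5]
  3-simplices (5): [1,2,3,4], [1,2,3,5], [1,2,4,5], [1,3,4,5], [2,3,4,5]

so the chain groups are C_0 ≅ Z^5, C_1 ≅ Z^10, C_2 ≅ Z^10, C_3 ≅ Z^5.

The boundary map ∂_1: C_1 → C_0 sends each edge [p,q] (with p < q) to q − p. For instance
  ∂[1,2] = [2] − [1].
The resulting 5×10 matrix has rank 4, and its Smith normal form has invariant factors (1,1,1,1).

∂_2: C_2 → C_1 acts by ∂[p,q,r] = [q,r] − [p,r] + [p,q]. For instance
  ∂[3,4,5] = [4,5] − [3,5] + [3,4],
  ∂[2,3,4] = [3,4] − [2,4] + [2,3].
This gives a 10×10 integer matrix of rank 6; reducing to Smith normal form yields diagonal entries (1,1,1,1,1,1).

Boundary ∂_3: C_3 → C_2 sends each 3-simplex σ to the alternating sum Σ_i (−1)^i (σ with its i-th vertex removed). For instance
  ∂[1,2,4,5] = [2,4,5] − [1,4,5] + [1,2,5] − [1,2,4],
  ∂[1,2,3,5] = [2,3,5] − [1,3,5] + [1,2,5] − [1,2,3].
The 10×5 boundary matrix has rank 4 and Smith normal form diag(1,1,1,1).

Now H_k = ker ∂_k / im ∂_{k+1}, so:

  H_0: rank C_0 − rank ∂_1 = 5 − 4 = 1, and the invariant factors of ∂_1 are all 1, so H_0 ≅ Z.
  H_1: rank ker ∂_1 − rank ∂_2 = (10 − 4) − 6 = 0, and the invariant factors of ∂_2 are all 1, so H_1 ≅ 0.
  H_2: rank ker ∂_2 − rank ∂_3 = (10 − 6) − 4 = 0, and the invariant factors of ∂_3 are all 1, so H_2 ≅ 0.
  H_3: rank ker ∂_3 − rank ∂_4 = (5 − 4) − 0 = 1, and there is no ∂_4, so H_3 ≅ Z.

H_0 = Z,  H_1 = 0,  H_2 = 0,  H_3 = Z.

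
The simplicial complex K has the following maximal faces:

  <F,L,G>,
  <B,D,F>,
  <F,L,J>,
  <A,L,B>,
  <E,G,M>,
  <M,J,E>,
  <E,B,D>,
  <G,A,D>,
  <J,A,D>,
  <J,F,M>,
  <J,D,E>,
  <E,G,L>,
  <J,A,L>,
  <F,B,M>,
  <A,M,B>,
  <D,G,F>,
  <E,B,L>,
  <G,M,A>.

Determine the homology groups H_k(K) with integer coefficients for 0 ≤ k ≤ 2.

Fix the vertex order A < B < D < E < F < G < J < L < M and write every simplex with vertices in increasing order. Then dim K = 2 and the simplices of K are:

  0-simplices (9): A, B, D, E, F, G, J, L, M
  1-simplices (27): AB, AD, AG, AJ, AL, AM, BD, BE, BF, BL, BM, DE, DF, DG, DJ, EG, EJ, EL, EM, FG, FJ, FL, FM, GL, GM, JL, JM
  2-simplices (18): ABL, ABM, ADG, ADJ, AGM, AJL, BDE, BDF, BEL, BFM, DEJ, DFG, EGL, EGM, EJM, FGL, FJL, FJM

giving chain groups C_0 ≅ Z^9, C_1 ≅ Z^27, C_2 ≅ Z^18.

Boundary ∂_1: C_1 → C_0 sends each edge [p,q] (with p < q) to q − p.
The resulting 9×27 matrix has rank 8, and its Smith normal form has invariant factors (1,1,1,1,1,1,1,1).

∂_2: C_2 → C_1 sends each 2-simplex [p,q,r] to [q,r] − [p,r] + [p,q]. For instance
  ∂BDF = DF − BF + BD,
  ∂ABL = BL − AL + AB.
This gives a 27×18 integer matrix of rank 17; reducing to Smith normal form yields diagonal entries (1,1,1,1,1,1,1,1,1,1,1,1,1,1,1,1,1).

From H_k ≅ ker(∂_k) / im(∂_{k+1}) we obtain:

  H_0: rank C_0 − rank ∂_1 = 9 − 8 = 1, and the invariant factors of ∂_1 are all 1, so H_0 = Z.
  H_1: rank ker ∂_1 − rank ∂_2 = (27 − 8) − 17 = 2, and the invariant factors of ∂_2 are all 1, so H_1 = Z^2.
  H_2: rank ker ∂_2 − rank ∂_3 = (18 − 17) − 0 = 1, and there is no ∂_3, so H_2 = Z.

As a check, the Euler characteristic is 9 − 27 + 18 = 0, which agrees with 1 − 2 + 1 = 0.
(K is a triangulation of the torus T^2.)

H_0 ≅ Z,  H_1 ≅ Z^2,  H_2 ≅ Z.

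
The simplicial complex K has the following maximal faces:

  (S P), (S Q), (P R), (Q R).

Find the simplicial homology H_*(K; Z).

Take the total order P < Q < R < S on the vertex set. Then K (dimension 1) consists of the simplices:

  0-simplices (4): P, Q, R, S
  1-simplices (4): PR, PS, QR, QS

Hence C_0 ≅ Z^4, C_1 ≅ Z^4.

Boundary ∂_1: C_1 → C_0 is given by ∂[p,q] = [q] − [p].
As a 4×4 matrix over Z this has rank 3, with invariant factors (1,1,1).

Computing H_k = (kernel of ∂_k) / (image of ∂_{k+1}):

  H_0: rank C_0 − rank ∂_1 = 4 − 3 = 1, and the invariant factors of ∂_1 are all 1, so H_0 = Z.
  H_1: rank ker ∂_1 − rank ∂_2 = (4 − 3) − 0 = 1, and there is no ∂_2, so H_1 = Z.

(K is a triangulation of the circle S^1.)

H_0 ≅ Z,  H_1 ≅ Z.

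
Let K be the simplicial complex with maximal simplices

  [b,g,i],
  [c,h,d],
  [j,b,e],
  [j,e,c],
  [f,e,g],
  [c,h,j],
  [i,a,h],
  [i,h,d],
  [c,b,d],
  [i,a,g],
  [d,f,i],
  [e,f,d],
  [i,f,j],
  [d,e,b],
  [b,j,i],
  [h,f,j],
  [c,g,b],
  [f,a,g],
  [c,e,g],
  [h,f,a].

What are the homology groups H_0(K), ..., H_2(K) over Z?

H_0 = Z,  H_1 = Z ⊕ Z/2Z,  H_2 = 0.

We work with the vertex ordering a < b < c < d < e < f < g < h < i < j. The simplices of K, each written with vertices in increasing order, are:

  0-simplices (10): a, b, c, d, e, f, g, h, i, j
  1-simplices (30): af, ag, ah, ai, bc, bd, be, bg, bi, bj, cd, ce, cg, ch, cj, de, df, dh, di, ef, eg, ej, fg, fh, fi, fj, gi, hi, hj, ij
  2-simplices (20): afg, afh, agi, ahi, bcd, bcg, bde, bej, bgi, bij, cdh, ceg, cej, chj, def, dfi, dhi, efg, fhj, fij

giving chain groups C_0 ≅ Z^10, C_1 ≅ Z^30, C_2 ≅ Z^20.

The boundary map ∂_1: C_1 → C_0 is given by ∂[p,q] = [q] − [p]. For instance
  ∂ai = i − a.
As a 10×30 matrix over Z this has rank 9, with invariant factors (1,1,1,1,1,1,1,1,1).

∂_2: C_2 → C_1 maps a triangle to the signed sum of its edges. For instance
  ∂chj = hj − cj + ch,
  ∂def = ef − df + de.
As a 30×20 matrix over Z this has rank 20, with invariant factors (1,1,1,1,1,1,1,1,1,1,1,1,1,1,1,1,1,1,1,2).

Reading off H_k = ker ∂_k / im ∂_{k+1}:

  H_0: rank C_0 − rank ∂_1 = 10 − 9 = 1, and the invariant factors of ∂_1 are all 1, so H_0 = Z.
  H_1: rank ker ∂_1 − rank ∂_2 = (30 − 9) − 20 = 1, and ∂_2 has invariant factor 2 > 1, so H_1 = Z ⊕ Z/2Z.
  H_2: rank ker ∂_2 − rank ∂_3 = (20 − 20) − 0 = 0, and there is no ∂_3, so H_2 = 0.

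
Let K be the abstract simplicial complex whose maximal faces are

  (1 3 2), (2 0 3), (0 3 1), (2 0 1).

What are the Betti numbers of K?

b_0 = 1, b_1 = 0, b_2 = 1.

We work with the vertex ordering 0 < 1 < 2 < 3. The simplices of K, each written with vertices in increasing order, are:

  0-simplices (4): [0], [1], [2], [3]
  1-simplices (6): [0,1], [0,2], [0,3], [1,2], [1,3], [2,3]
  2-simplices (4): [0,1,2], [0,1,3], [0,2,3], [1,2,3]

so the chain groups are C_0 ≅ Z^4, C_1 ≅ Z^6, C_2 ≅ Z^4.

∂_1: C_1 → C_0 is given by ∂[p,q] = [q] − [p]. For instance
  ∂[0,3] = [3] − [0].
As a 4×6 matrix over Z this has rank 3, with invariant factors (1,1,1).

The boundary map ∂_2: C_2 → C_1 sends each 2-simplex [p,q,r] to [q,r] − [p,r] + [p,q]. For instance
  ∂[0,2,3] = [2,3] − [0,3] + [0,2],
  ∂[0,1,2] = [1,2] − [0,2] + [0,1].
This gives a 6×4 integer matrix of rank 3; reducing to Smith normal form yields diagonal entries (1,1,1).

Computing H_k = (kernel of ∂_k) / (image of ∂_{k+1}):

  H_0: rank C_0 − rank ∂_1 = 4 − 3 = 1, and the invariant factors of ∂_1 are all 1, so H_0 ≅ Z.
  H_1: rank ker ∂_1 − rank ∂_2 = (6 − 3) − 3 = 0, and the invariant factors of ∂_2 are all 1, so H_1 ≅ 0.
  H_2: rank ker ∂_2 − rank ∂_3 = (4 − 3) − 0 = 1, and there is no ∂_3, so H_2 ≅ Z.

Hence the Betti numbers are b_0 = 1, b_1 = 0, b_2 = 1.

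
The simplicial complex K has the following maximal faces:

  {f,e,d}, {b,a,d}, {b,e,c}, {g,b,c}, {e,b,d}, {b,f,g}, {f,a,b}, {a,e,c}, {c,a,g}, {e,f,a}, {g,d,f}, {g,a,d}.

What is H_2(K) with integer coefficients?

H_2 ≅ 0.

Take the total order a < b < c < d < e < f < g on the vertex set. Then K (dimension 2) consists of the simplices:

  0-simplices (7): a, b, c, d, e, f, g
  1-simplices (18): ab, ac, ad, ae, af, ag, bc, bd, be, bf, bg, ce, cg, de, df, dg, ef, fg
  2-simplices (12): abd, abf, ace, acg, adg, aef, bce, bcg, bde, bfg, def, dfg

so the chain groups are C_0 ≅ Z^7, C_1 ≅ Z^18, C_2 ≅ Z^12.

Boundary ∂_1: C_1 → C_0 maps an edge to its endpoints' difference, ∂[p,q] = q − p.
The 7×18 boundary matrix has rank 6 and Smith normal form diag(1,1,1,1,1,1).

∂_2: C_2 → C_1 acts by ∂[p,q,r] = [q,r] − [p,r] + [p,q]. For instance
  ∂acg = cg − ag + ac,
  ∂ace = ce − ae + ac.
This gives a 18×12 integer matrix of rank 12; reducing to Smith normal form yields diagonal entries (1,1,1,1,1,1,1,1,1,1,1,2).

From H_k ≅ ker(∂_k) / im(∂_{k+1}) we obtain:

  H_2: rank ker ∂_2 − rank ∂_3 = (12 − 12) − 0 = 0, and there is no ∂_3, so H_2 = 0.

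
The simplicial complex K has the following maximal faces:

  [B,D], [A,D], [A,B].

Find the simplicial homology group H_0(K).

H_0 = Z.

Fix the vertex order A < B < D and write every simplex with vertices in increasing order. Then dim K = 1 and the simplices of K are:

  0-simplices (3): A, B, D
  1-simplices (3): AB, AD, BD

so the chain groups are C_0 ≅ Z^3, C_1 ≅ Z^3.

The boundary map ∂_1: C_1 → C_0 sends each edge [p,q] (with p < q) to q − p. For instance
  ∂AD = D − A.
As a 3×3 matrix over Z this has rank 2, with invariant factors (1,1).

Now H_k = ker ∂_k / im ∂_{k+1}, so:

  H_0: rank C_0 − rank ∂_1 = 3 − 2 = 1, and the invariant factors of ∂_1 are all 1, so H_0 ≅ Z.

(K is a triangulation of the circle S^1.)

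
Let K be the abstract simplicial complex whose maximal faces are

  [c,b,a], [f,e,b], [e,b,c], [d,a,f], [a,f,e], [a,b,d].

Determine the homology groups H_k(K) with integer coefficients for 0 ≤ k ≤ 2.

Order the vertices as a < b < c < d < e < f. Listing each simplex with vertices in this order, K has dimension 2 with simplices:

  0-simplices (6): a, b, c, d, e, f
  1-simplices (12): ab, ac, ad, ae, af, bc, bd, be, bf, ce, df, ef
  2-simplices (6): abc, abd, adf, aef, bce, bef

so the chain groups are C_0 ≅ Z^6, C_1 ≅ Z^12, C_2 ≅ Z^6.

Boundary ∂_1: C_1 → C_0 maps an edge to its endpoints' difference, ∂[p,q] = q − p.
As a 6×12 matrix over Z this has rank 5, with invariant factors (1,1,1,1,1).

∂_2: C_2 → C_1 sends each 2-simplex [p,q,r] to [q,r] − [p,r] + [p,q]. For instance
  ∂adf = df − af + ad,
  ∂bce = ce − be + bc.
This gives a 12×6 integer matrix of rank 6; reducing to Smith normal form yields diagonal entries (1,1,1,1,1,1).

Computing H_k = (kernel of ∂_k) / (image of ∂_{k+1}):

  H_0: rank C_0 − rank ∂_1 = 6 − 5 = 1, and the invariant factors of ∂_1 are all 1, so H_0 = Z.
  H_1: rank ker ∂_1 − rank ∂_2 = (12 − 5) − 6 = 1, and the invariant factors of ∂_2 are all 1, so H_1 = Z.
  H_2: rank ker ∂_2 − rank ∂_3 = (6 − 6) − 0 = 0, and there is no ∂_3, so H_2 = 0.

H_0 = Z,  H_1 = Z,  H_2 = 0.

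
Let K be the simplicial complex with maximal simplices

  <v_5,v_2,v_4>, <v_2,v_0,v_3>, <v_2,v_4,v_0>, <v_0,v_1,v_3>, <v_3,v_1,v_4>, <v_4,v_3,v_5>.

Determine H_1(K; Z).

H_1 = Z.

Fix the vertex order v_0 < v_1 < v_2 < v_3 < v_4 < v_5 and write every simplex with vertices in increasing order. Then dim K = 2 and the simplices of K are:

  0-simplices (6): [v_0], [v_1], [v_2], [v_3], [v_4], [v_5]
  1-simplices (12): [v_0,v_1], [v_0,v_2], [v_0,v_3], [v_0,v_4], [v_1,v_3], [v_1,v_4], [v_2,v_3], [v_2,v_4], [v_2,v_5], [v_3,v_4], [v_3,v_5], [v_4,v_5]
  2-simplices (6): [v_0,v_1,v_3], [v_0,v_2,v_3], [v_0,v_2,v_4], [v_1,v_3,v_4], [v_2,v_4,v_5], [v_3,v_4,v_5]

Hence C_0 ≅ Z^6, C_1 ≅ Z^12, C_2 ≅ Z^6.

∂_1: C_1 → C_0 maps an edge to its endpoints' difference, ∂[p,q] = q − p.
The 6×12 boundary matrix has rank 5 and Smith normal form diag(1,1,1,1,1).

Boundary ∂_2: C_2 → C_1 sends each 2-simplex [p,q,r] to [q,r] − [p,r] + [p,q]. For instance
  ∂[v_0,v_2,v_4] = [v_2,v_4] − [v_0,v_4] + [v_0,v_2],
  ∂[v_3,v_4,v_5] = [v_4,v_5] − [v_3,v_5] + [v_3,v_4].
The 12×6 boundary matrix has rank 6 and Smith normal form diag(1,1,1,1,1,1).

Reading off H_k = ker ∂_k / im ∂_{k+1}:

  H_1: rank ker ∂_1 − rank ∂_2 = (12 − 5) − 6 = 1, and the invariant factors of ∂_2 are all 1, so H_1 ≅ Z.

(K is a triangulation of the cylinder S^1 x I.)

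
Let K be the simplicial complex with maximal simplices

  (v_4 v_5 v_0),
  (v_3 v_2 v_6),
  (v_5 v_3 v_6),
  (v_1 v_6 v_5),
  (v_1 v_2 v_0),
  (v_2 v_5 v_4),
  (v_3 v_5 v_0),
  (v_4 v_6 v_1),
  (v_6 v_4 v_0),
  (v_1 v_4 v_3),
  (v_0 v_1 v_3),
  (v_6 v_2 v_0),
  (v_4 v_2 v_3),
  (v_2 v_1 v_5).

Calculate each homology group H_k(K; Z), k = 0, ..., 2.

Take the total order v_0 < v_1 < v_2 < v_3 < v_4 < v_5 < v_6 on the vertex set. Then K (dimension 2) consists of the simplices:

  0-simplices (7): [v_0], [v_1], [v_2], [v_3], [v_4], [v_5], [v_6]
  1-simplices (21): (21 of them)
  2-simplices (14): (14 of them)

giving chain groups C_0 ≅ Z^7, C_1 ≅ Z^21, C_2 ≅ Z^14.

∂_1: C_1 → C_0 maps an edge to its endpoints' difference, ∂[p,q] = q − p. For instance
  ∂[v_1,v_2] = [v_2] − [v_1].
As a 7×21 matrix over Z this has rank 6, with invariant factors (1,1,1,1,1,1).

∂_2: C_2 → C_1 acts by ∂[p,q,r] = [q,r] − [p,r] + [p,q]. For instance
  ∂[v_0,v_4,v_5] = [v_4,v_5] − [v_0,v_5] + [v_0,v_4],
  ∂[v_1,v_4,v_6] = [v_4,v_6] − [v_1,v_6] + [v_1,v_4].
This gives a 21×14 integer matrix of rank 13; reducing to Smith normal form yields diagonal entries (1,1,1,1,1,1,1,1,1,1,1,1,1).

Now H_k = ker ∂_k / im ∂_{k+1}, so:

  H_0: rank C_0 − rank ∂_1 = 7 − 6 = 1, and the invariant factors of ∂_1 are all 1, so H_0 ≅ Z.
  H_1: rank ker ∂_1 − rank ∂_2 = (21 − 6) − 13 = 2, and the invariant factors of ∂_2 are all 1, so H_1 ≅ Z^2.
  H_2: rank ker ∂_2 − rank ∂_3 = (14 − 13) − 0 = 1, and there is no ∂_3, so H_2 ≅ Z.

(K is a triangulation of the torus T^2.)

H_0 = Z,  H_1 = Z^2,  H_2 = Z.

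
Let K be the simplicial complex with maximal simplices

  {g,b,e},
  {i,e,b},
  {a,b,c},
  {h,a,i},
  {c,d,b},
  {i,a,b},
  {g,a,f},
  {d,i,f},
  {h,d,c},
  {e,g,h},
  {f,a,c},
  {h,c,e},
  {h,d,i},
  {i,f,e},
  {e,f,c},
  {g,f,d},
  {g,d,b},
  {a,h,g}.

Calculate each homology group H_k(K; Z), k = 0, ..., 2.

Fix the vertex order a < b < c < d < e < f < g < h < i and write every simplex with vertices in increasing order. Then dim K = 2 and the simplices of K are:

  0-simplices (9): a, b, c, d, e, f, g, h, i
  1-simplices (27): ab, ac, af, ag, ah, ai, bc, bd, be, bg, bi, cd, ce, cf, ch, df, dg, dh, di, ef, eg, eh, ei, fg, fi, gh, hi
  2-simplices (18): abc, abi, acf, afg, agh, ahi, bcd, bdg, beg, bei, cdh, cef, ceh, dfg, dfi, dhi, efi, egh

so the chain groups are C_0 ≅ Z^9, C_1 ≅ Z^27, C_2 ≅ Z^18.

Boundary ∂_1: C_1 → C_0 maps an edge to its endpoints' difference, ∂[p,q] = q − p. For instance
  ∂bd = d − b.
As a 9×27 matrix over Z this has rank 8, with invariant factors (1,1,1,1,1,1,1,1).

Boundary ∂_2: C_2 → C_1 sends each 2-simplex [p,q,r] to [q,r] − [p,r] + [p,q]. For instance
  ∂efi = fi − ei + ef,
  ∂egh = gh − eh + eg.
This gives a 27×18 integer matrix of rank 17; reducing to Smith normal form yields diagonal entries (1,1,1,1,1,1,1,1,1,1,1,1,1,1,1,1,1).

Now H_k = ker ∂_k / im ∂_{k+1}, so:

  H_0: rank C_0 − rank ∂_1 = 9 − 8 = 1, and the invariant factors of ∂_1 are all 1, so H_0 = Z.
  H_1: rank ker ∂_1 − rank ∂_2 = (27 − 8) − 17 = 2, and the invariant factors of ∂_2 are all 1, so H_1 = Z^2.
  H_2: rank ker ∂_2 − rank ∂_3 = (18 − 17) − 0 = 1, and there is no ∂_3, so H_2 = Z.

As a check, the Euler characteristic is 9 − 27 + 18 = 0, which agrees with 1 − 2 + 1 = 0.
(K is a triangulation of the torus T^2.)

H_0 ≅ Z,  H_1 ≅ Z^2,  H_2 ≅ Z.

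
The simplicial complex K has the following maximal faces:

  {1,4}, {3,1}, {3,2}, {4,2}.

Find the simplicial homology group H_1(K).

Fix the vertex order 1 < 2 < 3 < 4 and write every simplex with vertices in increasing order. Then dim K = 1 and the simplices of K are:

  0-simplices (4): [1], [2], [3], [4]
  1-simplices (4): [1,3], [1,4], [2,3], [2,4]

giving chain groups C_0 ≅ Z^4, C_1 ≅ Z^4.

Boundary ∂_1: C_1 → C_0 maps an edge to its endpoints' difference, ∂[p,q] = q − p. For instance
  ∂[2,4] = [4] − [2].
The 4×4 boundary matrix has rank 3 and Smith normal form diag(1,1,1).

From H_k ≅ ker(∂_k) / im(∂_{k+1}) we obtain:

  H_1: rank ker ∂_1 − rank ∂_2 = (4 − 3) − 0 = 1, and there is no ∂_2, so H_1 = Z.

H_1 ≅ Z.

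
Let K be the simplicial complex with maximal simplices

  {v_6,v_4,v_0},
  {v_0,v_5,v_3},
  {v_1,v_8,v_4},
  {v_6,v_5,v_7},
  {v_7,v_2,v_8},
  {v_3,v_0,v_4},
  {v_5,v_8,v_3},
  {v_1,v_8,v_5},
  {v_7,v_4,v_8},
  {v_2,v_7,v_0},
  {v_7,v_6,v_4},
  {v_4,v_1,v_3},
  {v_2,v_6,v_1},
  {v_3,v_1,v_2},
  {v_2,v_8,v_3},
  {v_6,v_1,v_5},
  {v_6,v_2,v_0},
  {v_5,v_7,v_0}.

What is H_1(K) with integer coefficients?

H_1 ≅ Z ⊕ Z/2.

Take the total order v_0 < v_1 < v_2 < v_3 < v_4 < v_5 < v_6 < v_7 < v_8 on the vertex set. Then K (dimension 2) consists of the simplices:

  0-simplices (9): [v_0], [v_1], [v_2], [v_3], [v_4], [v_5], [v_6], [v_7], [v_8]
  1-simplices (27): (27 of them)
  2-simplices (18): (18 of them)

Hence C_0 ≅ Z^9, C_1 ≅ Z^27, C_2 ≅ Z^18.

∂_1: C_1 → C_0 maps an edge to its endpoints' difference, ∂[p,q] = q − p. For instance
  ∂[v_3,v_4] = [v_4] − [v_3].
The resulting 9×27 matrix has rank 8, and its Smith normal form has invariant factors (1,1,1,1,1,1,1,1).

The boundary map ∂_2: C_2 → C_1 acts by ∂[p,q,r] = [q,r] − [p,r] + [p,q]. For instance
  ∂[v_0,v_5,v_7] = [v_5,v_7] − [v_0,v_7] + [v_0,v_5],
  ∂[v_0,v_3,v_4] = [v_3,v_4] − [v_0,v_4] + [v_0,v_3].
The resulting 27×18 matrix has rank 18, and its Smith normal form has invariant factors (1,1,1,1,1,1,1,1,1,1,1,1,1,1,1,1,1,2).

From H_k ≅ ker(∂_k) / im(∂_{k+1}) we obtain:

  H_1: rank ker ∂_1 − rank ∂_2 = (27 − 8) − 18 = 1, and ∂_2 has invariant factor 2 > 1, so H_1 ≅ Z ⊕ Z/2.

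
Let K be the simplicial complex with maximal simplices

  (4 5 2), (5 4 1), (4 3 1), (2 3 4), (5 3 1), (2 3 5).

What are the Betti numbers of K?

Take the total order 1 < 2 < 3 < 4 < 5 on the vertex set. Then K (dimension 2) consists of the simplices:

  0-simplices (5): [1], [2], [3], [4], [5]
  1-simplices (9): [1,3], [1,4], [1,5], [2,3], [2,4], [2,5], [3,4], [3,5], [4,5]
  2-simplices (6): [1,3,4], [1,3,5], [1,4,5], [2,3,4], [2,3,5], [2,4,5]

giving chain groups C_0 ≅ Z^5, C_1 ≅ Z^9, C_2 ≅ Z^6.

The boundary map ∂_1: C_1 → C_0 sends each edge [p,q] (with p < q) to q − p.
This gives a 5×9 integer matrix of rank 4; reducing to Smith normal form yields diagonal entries (1,1,1,1).

The boundary map ∂_2: C_2 → C_1 maps a triangle to the signed sum of its edges. For instance
  ∂[2,4,5] = [4,5] − [2,5] + [2,4],
  ∂[1,3,4] = [3,4] − [1,4] + [1,3].
As a 9×6 matrix over Z this has rank 5, with invariant factors (1,1,1,1,1).

Reading off H_k = ker ∂_k / im ∂_{k+1}:

  H_0: rank C_0 − rank ∂_1 = 5 − 4 = 1, and the invariant factors of ∂_1 are all 1, so H_0 ≅ Z.
  H_1: rank ker ∂_1 − rank ∂_2 = (9 − 4) − 5 = 0, and the invariant factors of ∂_2 are all 1, so H_1 ≅ 0.
  H_2: rank ker ∂_2 − rank ∂_3 = (6 − 5) − 0 = 1, and there is no ∂_3, so H_2 ≅ Z.

As a check, the Euler characteristic is 5 − 9 + 6 = 2, which agrees with 1 − 0 + 1 = 2.

Hence the Betti numbers are b_0 = 1, b_1 = 0, b_2 = 1.

b_0 = 1, b_1 = 0, b_2 = 1.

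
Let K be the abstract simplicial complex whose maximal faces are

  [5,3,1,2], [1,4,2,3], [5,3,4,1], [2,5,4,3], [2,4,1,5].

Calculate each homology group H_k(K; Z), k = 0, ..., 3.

H_0 ≅ Z,  H_1 = 0,  H_2 = 0,  H_3 ≅ Z.

Order the vertices as 1 < 2 < 3 < 4 < 5. Listing each simplex with vertices in this order, K has dimension 3 with simplices:

  0-simplices (5): [1], [2], [3], [4], [5]
  1-simplices (10): [1,2], [1,3], [1,4], [1,5], [2,3], [2,4], [2,5], [3,4], [3,5], [4,5]
  2-simplices (10): [1,2,3], [1,2,4], [1,2,5], [1,3,4], [1,3,5], [1,4,5], [2,3,4], [2,3,5], [2,4,5], [3,4,5]
  3-simplices (5): [1,2,3,4], [1,2,3,5], [1,2,4,5], [1,3,4,5], [2,3,4,5]

giving chain groups C_0 ≅ Z^5, C_1 ≅ Z^10, C_2 ≅ Z^10, C_3 ≅ Z^5.

∂_1: C_1 → C_0 sends each edge [p,q] (with p < q) to q − p.
This gives a 5×10 integer matrix of rank 4; reducing to Smith normal form yields diagonal entries (1,1,1,1).

Boundary ∂_2: C_2 → C_1 acts by ∂[p,q,r] = [q,r] − [p,r] + [p,q]. For instance
  ∂[1,2,4] = [2,4] − [1,4] + [1,2],
  ∂[2,3,5] = [3,5] − [2,5] + [2,3].
The 10×10 boundary matrix has rank 6 and Smith normal form diag(1,1,1,1,1,1).

The boundary map ∂_3: C_3 → C_2 sends each 3-simplex σ to the alternating sum Σ_i (−1)^i (σ with its i-th vertex removed). For instance
  ∂[2,3,4,5] = [3,4,5] − [2,4,5] + [2,3,5] − [2,3,4],
  ∂[1,3,4,5] = [3,4,5] − [1,4,5] + [1,3,5] − [1,3,4].
As a 10×5 matrix over Z this has rank 4, with invariant factors (1,1,1,1).

Reading off H_k = ker ∂_k / im ∂_{k+1}:

  H_0: rank C_0 − rank ∂_1 = 5 − 4 = 1, and the invariant factors of ∂_1 are all 1, so H_0 = Z.
  H_1: rank ker ∂_1 − rank ∂_2 = (10 − 4) − 6 = 0, and the invariant factors of ∂_2 are all 1, so H_1 = 0.
  H_2: rank ker ∂_2 − rank ∂_3 = (10 − 6) − 4 = 0, and the invariant factors of ∂_3 are all 1, so H_2 = 0.
  H_3: rank ker ∂_3 − rank ∂_4 = (5 − 4) − 0 = 1, and there is no ∂_4, so H_3 = Z.

As a check, the Euler characteristic is 5 − 10 + 10 − 5 = 0, which agrees with 1 − 0 + 0 − 1 = 0.
(K is a triangulation of the 3-sphere S^3.)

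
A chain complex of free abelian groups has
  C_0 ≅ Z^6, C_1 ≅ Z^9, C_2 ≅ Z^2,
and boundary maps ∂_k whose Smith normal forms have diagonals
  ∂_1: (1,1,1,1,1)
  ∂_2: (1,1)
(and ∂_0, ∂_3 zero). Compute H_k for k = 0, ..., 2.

H_0: b_0 = 6 − 0 − 5 = 1; torsion from ∂_1 factors > 1: none. So H_0 ≅ Z.
H_1: b_1 = 9 − 5 − 2 = 2; torsion from ∂_2 factors > 1: none. So H_1 ≅ Z^2.
H_2: b_2 = 2 − 2 − 0 = 0; torsion from ∂_3 factors > 1: none. So H_2 ≅ 0.

H_0 ≅ Z,  H_1 ≅ Z^2,  H_2 = 0.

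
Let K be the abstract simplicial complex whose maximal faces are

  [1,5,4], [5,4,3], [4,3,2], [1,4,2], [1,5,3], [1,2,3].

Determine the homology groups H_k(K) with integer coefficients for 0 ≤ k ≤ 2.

H_0 = Z,  H_1 = 0,  H_2 = Z.

We work with the vertex ordering 1 < 2 < 3 < 4 < 5. The simplices of K, each written with vertices in increasing order, are:

  0-simplices (5): [1], [2], [3], [4], [5]
  1-simplices (9): [1,2], [1,3], [1,4], [1,5], [2,3], [2,4], [3,4], [3,5], [4,5]
  2-simplices (6): [1,2,3], [1,2,4], [1,3,5], [1,4,5], [2,3,4], [3,4,5]

giving chain groups C_0 ≅ Z^5, C_1 ≅ Z^9, C_2 ≅ Z^6.

Boundary ∂_1: C_1 → C_0 maps an edge to its endpoints' difference, ∂[p,q] = q − p. For instance
  ∂[1,5] = [5] − [1].
As a 5×9 matrix over Z this has rank 4, with invariant factors (1,1,1,1).

∂_2: C_2 → C_1 maps a triangle to the signed sum of its edges. For instance
  ∂[1,2,4] = [2,4] − [1,4] + [1,2],
  ∂[1,2,3] = [2,3] − [1,3] + [1,2].
This gives a 9×6 integer matrix of rank 5; reducing to Smith normal form yields diagonal entries (1,1,1,1,1).

Now H_k = ker ∂_k / im ∂_{k+1}, so:

  H_0: rank C_0 − rank ∂_1 = 5 − 4 = 1, and the invariant factors of ∂_1 are all 1, so H_0 = Z.
  H_1: rank ker ∂_1 − rank ∂_2 = (9 − 4) − 5 = 0, and the invariant factors of ∂_2 are all 1, so H_1 = 0.
  H_2: rank ker ∂_2 − rank ∂_3 = (6 − 5) − 0 = 1, and there is no ∂_3, so H_2 = Z.

As a check, the Euler characteristic is 5 − 9 + 6 = 2, which agrees with 1 − 0 + 1 = 2.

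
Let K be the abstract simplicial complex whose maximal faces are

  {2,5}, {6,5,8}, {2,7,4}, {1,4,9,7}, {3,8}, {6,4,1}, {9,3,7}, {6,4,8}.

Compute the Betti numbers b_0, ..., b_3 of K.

b_0 = 1, b_1 = 2, b_2 = 0, b_3 = 0.

We work with the vertex ordering 1 < 2 < 3 < 4 < 5 < 6 < 7 < 8 < 9. The simplices of K, each written with vertices in increasing order, are:

  0-simplices (9): [1], [2], [3], [4], [5], [6], [7], [8], [9]
  1-simplices (18): [1,4], [1,6], [1,7], [1,9], [2,4], [2,5], [2,7], [3,7], [3,8], [3,9], [4,6], [4,7], [4,8], [4,9], [5,6], [5,8], [6,8], [7,9]
  2-simplices (9): [1,4,6], [1,4,7], [1,4,9], [1,7,9], [2,4,7], [3,7,9], [4,6,8], [4,7,9], [5,6,8]
  3-simplices (1): [1,4,7,9]

so the chain groups are C_0 ≅ Z^9, C_1 ≅ Z^18, C_2 ≅ Z^9, C_3 ≅ Z^1.

The boundary map ∂_1: C_1 → C_0 maps an edge to its endpoints' difference, ∂[p,q] = q − p. For instance
  ∂[3,9] = [9] − [3].
The 9×18 boundary matrix has rank 8 and Smith normal form diag(1,1,1,1,1,1,1,1).

The boundary map ∂_2: C_2 → C_1 acts by ∂[p,q,r] = [q,r] − [p,r] + [p,q]. For instance
  ∂[3,7,9] = [7,9] − [3,9] + [3,7],
  ∂[1,7,9] = [7,9] − [1,9] + [1,7].
The 18×9 boundary matrix has rank 8 and Smith normal form diag(1,1,1,1,1,1,1,1).

∂_3: C_3 → C_2 sends each 3-simplex σ to the alternating sum Σ_i (−1)^i (σ with its i-th vertex removed). For instance
  ∂[1,4,7,9] = [4,7,9] − [1,7,9] + [1,4,9] − [1,4,7].
This gives a 9×1 integer matrix of rank 1; reducing to Smith normal form yields diagonal entries (1).

Computing H_k = (kernel of ∂_k) / (image of ∂_{k+1}):

  H_0: rank C_0 − rank ∂_1 = 9 − 8 = 1, and the invariant factors of ∂_1 are all 1, so H_0 ≅ Z.
  H_1: rank ker ∂_1 − rank ∂_2 = (18 − 8) − 8 = 2, and the invariant factors of ∂_2 are all 1, so H_1 ≅ Z^2.
  H_2: rank ker ∂_2 − rank ∂_3 = (9 − 8) − 1 = 0, and the invariant factors of ∂_3 are all 1, so H_2 ≅ 0.
  H_3: rank ker ∂_3 − rank ∂_4 = (1 − 1) − 0 = 0, and there is no ∂_4, so H_3 ≅ 0.

Hence the Betti numbers are b_0 = 1, b_1 = 2, b_2 = 0, b_3 = 0.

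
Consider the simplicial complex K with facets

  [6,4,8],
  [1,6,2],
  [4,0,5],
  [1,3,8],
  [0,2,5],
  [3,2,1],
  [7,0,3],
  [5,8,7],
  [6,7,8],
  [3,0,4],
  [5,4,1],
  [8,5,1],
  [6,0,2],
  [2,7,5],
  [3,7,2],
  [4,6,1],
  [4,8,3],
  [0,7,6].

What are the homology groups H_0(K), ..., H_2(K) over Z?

Order the vertices as 0 < 1 < 2 < 3 < 4 < 5 < 6 < 7 < 8. Listing each simplex with vertices in this order, K has dimension 2 with simplices:

  0-simplices (9): [0], [1], [2], [3], [4], [5], [6], [7], [8]
  1-simplices (27): (27 of them)
  2-simplices (18): [0,2,5], [0,2,6], [0,3,4], [0,3,7], [0,4,5], [0,6,7], [1,2,3], [1,2,6], [1,3,8], [1,4,5], [1,4,6], [1,5,8], [2,3,7], [2,5,7], [3,4,8], [4,6,8], [5,7,8], [6,7,8]

giving chain groups C_0 ≅ Z^9, C_1 ≅ Z^27, C_2 ≅ Z^18.

∂_1: C_1 → C_0 is given by ∂[p,q] = [q] − [p]. For instance
  ∂[6,8] = [8] − [6].
As a 9×27 matrix over Z this has rank 8, with invariant factors (1,1,1,1,1,1,1,1).

∂_2: C_2 → C_1 sends each 2-simplex [p,q,r] to [q,r] − [p,r] + [p,q]. For instance
  ∂[3,4,8] = [4,8] − [3,8] + [3,4],
  ∂[1,2,3] = [2,3] − [1,3] + [1,2].
This gives a 27×18 integer matrix of rank 18; reducing to Smith normal form yields diagonal entries (1,1,1,1,1,1,1,1,1,1,1,1,1,1,1,1,1,2).

From H_k ≅ ker(∂_k) / im(∂_{k+1}) we obtain:

  H_0: rank C_0 − rank ∂_1 = 9 − 8 = 1, and the invariant factors of ∂_1 are all 1, so H_0 = Z.
  H_1: rank ker ∂_1 − rank ∂_2 = (27 − 8) − 18 = 1, and ∂_2 has invariant factor 2 > 1, so H_1 = Z ⊕ Z/2.
  H_2: rank ker ∂_2 − rank ∂_3 = (18 − 18) − 0 = 0, and there is no ∂_3, so H_2 = 0.

As a check, the Euler characteristic is 9 − 27 + 18 = 0, which agrees with 1 − 1 + 0 = 0.

H_0 ≅ Z,  H_1 ≅ Z ⊕ Z/2,  H_2 = 0.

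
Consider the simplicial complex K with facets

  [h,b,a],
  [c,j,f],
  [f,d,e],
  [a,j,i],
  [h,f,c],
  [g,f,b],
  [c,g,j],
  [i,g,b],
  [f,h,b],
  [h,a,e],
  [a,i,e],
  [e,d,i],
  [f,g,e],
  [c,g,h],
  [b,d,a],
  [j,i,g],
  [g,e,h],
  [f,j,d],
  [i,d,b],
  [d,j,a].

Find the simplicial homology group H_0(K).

Order the vertices as a < b < c < d < e < f < g < h < i < j. Listing each simplex with vertices in this order, K has dimension 2 with simplices:

  0-simplices (10): a, b, c, d, e, f, g, h, i, j
  1-simplices (30): ab, ad, ae, ah, ai, aj, bd, bf, bg, bh, bi, cf, cg, ch, cj, de, df, di, dj, ef, eg, eh, ei, fg, fh, fj, gh, gi, gj, ij
  2-simplices (20): abd, abh, adj, aeh, aei, aij, bdi, bfg, bfh, bgi, cfh, cfj, cgh, cgj, def, dei, dfj, efg, egh, gij

Hence C_0 ≅ Z^10, C_1 ≅ Z^30, C_2 ≅ Z^20.

∂_1: C_1 → C_0 sends each edge [p,q] (with p < q) to q − p.
As a 10×30 matrix over Z this has rank 9, with invariant factors (1,1,1,1,1,1,1,1,1).

The boundary map ∂_2: C_2 → C_1 acts by ∂[p,q,r] = [q,r] − [p,r] + [p,q]. For instance
  ∂abd = bd − ad + ab,
  ∂aij = ij − aj + ai.
This gives a 30×20 integer matrix of rank 20; reducing to Smith normal form yields diagonal entries (1,1,1,1,1,1,1,1,1,1,1,1,1,1,1,1,1,1,1,2).

From H_k ≅ ker(∂_k) / im(∂_{k+1}) we obtain:

  H_0: rank C_0 − rank ∂_1 = 10 − 9 = 1, and the invariant factors of ∂_1 are all 1, so H_0 ≅ Z.

H_0 = Z.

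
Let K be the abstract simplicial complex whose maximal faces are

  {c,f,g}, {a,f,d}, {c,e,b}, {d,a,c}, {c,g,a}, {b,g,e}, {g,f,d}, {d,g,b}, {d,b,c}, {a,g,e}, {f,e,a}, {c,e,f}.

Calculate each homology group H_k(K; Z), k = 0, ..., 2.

H_0 ≅ Z,  H_1 ≅ Z/2,  H_2 = 0.

K has 7 vertices, 18 edges, 12 triangles.
rank ∂_0 = 0, rank ∂_1 = 6 ⇒ b_0 = 7 − 0 − 6 = 1; all invariant factors of ∂_1 are 1 so no torsion. So H_0 = Z.
rank ∂_1 = 6, rank ∂_2 = 12 ⇒ b_1 = 18 − 6 − 12 = 0; ∂_2 has invariant factor(s) [2] giving torsion. So H_1 = Z/2.
rank ∂_2 = 12, rank ∂_3 = 0 ⇒ b_2 = 12 − 12 − 0 = 0. So H_2 = 0.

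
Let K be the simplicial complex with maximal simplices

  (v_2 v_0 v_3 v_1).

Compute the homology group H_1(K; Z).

H_1 = 0.

Fix the vertex order v_0 < v_1 < v_2 < v_3 and write every simplex with vertices in increasing order. Then dim K = 3 and the simplices of K are:

  0-simplices (4): [v_0], [v_1], [v_2], [v_3]
  1-simplices (6): [v_0,v_1], [v_0,v_2], [v_0,v_3], [v_1,v_2], [v_1,v_3], [v_2,v_3]
  2-simplices (4): [v_0,v_1,v_2], [v_0,v_1,v_3], [v_0,v_2,v_3], [v_1,v_2,v_3]
  3-simplices (1): [v_0,v_1,v_2,v_3]

giving chain groups C_0 ≅ Z^4, C_1 ≅ Z^6, C_2 ≅ Z^4, C_3 ≅ Z^1.

The boundary map ∂_1: C_1 → C_0 maps an edge to its endpoints' difference, ∂[p,q] = q − p. For instance
  ∂[v_0,v_1] = [v_1] − [v_0].
The resulting 4×6 matrix has rank 3, and its Smith normal form has invariant factors (1,1,1).

Boundary ∂_2: C_2 → C_1 maps a triangle to the signed sum of its edges. For instance
  ∂[v_1,v_2,v_3] = [v_2,v_3] − [v_1,v_3] + [v_1,v_2],
  ∂[v_0,v_2,v_3] = [v_2,v_3] − [v_0,v_3] + [v_0,v_2].
The 6×4 boundary matrix has rank 3 and Smith normal form diag(1,1,1).

∂_3: C_3 → C_2 sends each 3-simplex σ to the alternating sum Σ_i (−1)^i (σ with its i-th vertex removed). For instance
  ∂[v_0,v_1,v_2,v_3] = [v_1,v_2,v_3] − [v_0,v_2,v_3] + [v_0,v_1,v_3] − [v_0,v_1,v_2].
The resulting 4×1 matrix has rank 1, and its Smith normal form has invariant factors (1).

Now H_k = ker ∂_k / im ∂_{k+1}, so:

  H_1: rank ker ∂_1 − rank ∂_2 = (6 − 3) − 3 = 0, and the invariant factors of ∂_2 are all 1, so H_1 ≅ 0.

(K is a triangulation of the 3-simplex.)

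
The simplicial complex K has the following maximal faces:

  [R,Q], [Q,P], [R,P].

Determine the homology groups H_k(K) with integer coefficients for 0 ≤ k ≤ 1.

Order the vertices as P < Q < R. Listing each simplex with vertices in this order, K has dimension 1 with simplices:

  0-simplices (3): P, Q, R
  1-simplices (3): PQ, PR, QR

so the chain groups are C_0 ≅ Z^3, C_1 ≅ Z^3.

∂_1: C_1 → C_0 is given by ∂[p,q] = [q] − [p].
The 3×3 boundary matrix has rank 2 and Smith normal form diag(1,1).

Computing H_k = (kernel of ∂_k) / (image of ∂_{k+1}):

  H_0: rank C_0 − rank ∂_1 = 3 − 2 = 1, and the invariant factors of ∂_1 are all 1, so H_0 ≅ Z.
  H_1: rank ker ∂_1 − rank ∂_2 = (3 − 2) − 0 = 1, and there is no ∂_2, so H_1 ≅ Z.

As a check, the Euler characteristic is 3 − 3 = 0, which agrees with 1 − 1 = 0.

H_0 = Z,  H_1 = Z.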